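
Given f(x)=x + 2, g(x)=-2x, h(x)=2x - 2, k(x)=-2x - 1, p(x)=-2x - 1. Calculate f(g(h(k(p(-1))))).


p(-1) = 1
k(1) = -3
h(-3) = -8
g(-8) = 16
f(16) = 18

18


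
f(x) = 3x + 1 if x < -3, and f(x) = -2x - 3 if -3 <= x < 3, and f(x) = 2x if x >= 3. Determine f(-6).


-6 satisfies x < -3
f(-6) = -17

-17


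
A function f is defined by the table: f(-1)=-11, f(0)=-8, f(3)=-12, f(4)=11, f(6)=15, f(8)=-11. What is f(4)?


Reading from the table at x = 4

11


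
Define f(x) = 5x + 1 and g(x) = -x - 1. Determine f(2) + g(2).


8


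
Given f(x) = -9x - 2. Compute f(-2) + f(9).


-67


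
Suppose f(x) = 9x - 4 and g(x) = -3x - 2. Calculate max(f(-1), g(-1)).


f(-1) = -13
g(-1) = 1
max = 1

1


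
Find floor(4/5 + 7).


4/5 = 0.8
0.8 + 7 = 7.8
floor(7.8) = 7

7


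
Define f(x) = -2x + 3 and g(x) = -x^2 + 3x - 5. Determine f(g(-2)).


g(-2) = -15
f(-15) = 33

33


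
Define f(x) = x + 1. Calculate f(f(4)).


f(4) = 5
f(5) = 6

6


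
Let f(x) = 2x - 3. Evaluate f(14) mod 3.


f(14) = 25
25 mod 3 = 1

1


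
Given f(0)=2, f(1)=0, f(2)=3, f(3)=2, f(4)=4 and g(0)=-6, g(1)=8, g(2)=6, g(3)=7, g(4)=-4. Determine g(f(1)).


-6


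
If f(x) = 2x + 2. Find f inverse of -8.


Solve 2x + 2 = -8
x = (-8 - 2) / 2 = -5

-5


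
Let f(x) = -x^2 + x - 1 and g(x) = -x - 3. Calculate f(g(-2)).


-3


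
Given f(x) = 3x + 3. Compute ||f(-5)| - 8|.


f(-5) = -12
|-12| = 12
|12 - 8| = 4

4


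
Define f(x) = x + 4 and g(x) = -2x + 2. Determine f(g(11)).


g(11) = -20
f(-20) = -16

-16


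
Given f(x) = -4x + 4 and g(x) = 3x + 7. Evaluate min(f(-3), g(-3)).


f(-3) = 16
g(-3) = -2
min = -2

-2


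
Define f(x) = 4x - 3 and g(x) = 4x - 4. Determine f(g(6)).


g(6) = 20
f(20) = 77

77


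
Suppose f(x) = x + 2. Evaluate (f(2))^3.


f(2) = 4
(4)^3 = 64

64


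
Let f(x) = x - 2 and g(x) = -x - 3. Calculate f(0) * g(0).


f(0) = -2
g(0) = -3
Product = 6

6


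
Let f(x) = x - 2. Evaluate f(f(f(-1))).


f(-1) = -3
f(-3) = -5
f(-5) = -7

-7


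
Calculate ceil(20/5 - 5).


-1


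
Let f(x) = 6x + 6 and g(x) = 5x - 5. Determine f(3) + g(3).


34


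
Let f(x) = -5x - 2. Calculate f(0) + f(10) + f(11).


f(0) = -2
f(10) = -52
f(11) = -57
Sum = -111

-111


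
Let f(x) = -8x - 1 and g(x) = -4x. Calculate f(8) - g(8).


f(8) = -65
g(8) = -32
Difference = -33

-33


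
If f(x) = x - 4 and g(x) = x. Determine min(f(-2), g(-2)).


f(-2) = -6
g(-2) = -2
min = -6

-6


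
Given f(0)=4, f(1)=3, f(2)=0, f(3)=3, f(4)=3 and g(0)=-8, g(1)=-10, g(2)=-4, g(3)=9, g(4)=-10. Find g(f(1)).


f(1) = 3
g(3) = 9

9


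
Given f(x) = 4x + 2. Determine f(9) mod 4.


f(9) = 38
38 mod 4 = 2

2


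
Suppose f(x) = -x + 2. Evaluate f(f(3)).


f(3) = -1
f(-1) = 3

3


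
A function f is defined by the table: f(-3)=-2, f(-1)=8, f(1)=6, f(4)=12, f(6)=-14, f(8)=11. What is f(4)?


Reading from the table at x = 4

12


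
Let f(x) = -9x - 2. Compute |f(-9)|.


f(-9) = 79
|79| = 79

79


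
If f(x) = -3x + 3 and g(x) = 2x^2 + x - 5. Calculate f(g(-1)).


g(-1) = -4
f(-4) = 15

15


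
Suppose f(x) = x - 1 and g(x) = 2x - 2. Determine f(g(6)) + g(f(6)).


f(g(6)) = 9
g(f(6)) = 8
Sum = 17

17


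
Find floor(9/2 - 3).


9/2 = 4.5
4.5 - 3 = 1.5
floor(1.5) = 1

1


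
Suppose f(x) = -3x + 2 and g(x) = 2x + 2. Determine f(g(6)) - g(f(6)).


f(g(6)) = -40
g(f(6)) = -30
Difference = -10

-10


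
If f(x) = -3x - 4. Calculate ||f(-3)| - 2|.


3


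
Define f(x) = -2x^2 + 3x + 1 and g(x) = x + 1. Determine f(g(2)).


g(2) = 3
f(3) = (-2)*(3)^2 + 3*(3) + 1 = -8

-8


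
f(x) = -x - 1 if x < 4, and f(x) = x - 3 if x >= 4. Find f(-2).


-2 satisfies x < 4
f(-2) = 1

1


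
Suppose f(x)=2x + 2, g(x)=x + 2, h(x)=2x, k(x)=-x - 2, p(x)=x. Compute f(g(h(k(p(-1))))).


p(-1) = -1
k(-1) = -1
h(-1) = -2
g(-2) = 0
f(0) = 2

2


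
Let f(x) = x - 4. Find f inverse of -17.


Solve x - 4 = -17
x = (-17 + 4) / 1 = -13

-13


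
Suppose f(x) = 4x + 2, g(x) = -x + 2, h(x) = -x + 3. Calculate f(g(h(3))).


10


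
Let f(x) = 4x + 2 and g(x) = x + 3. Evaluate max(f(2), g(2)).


f(2) = 10
g(2) = 5
max = 10

10


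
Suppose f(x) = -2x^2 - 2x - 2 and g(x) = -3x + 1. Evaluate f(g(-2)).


g(-2) = 7
f(7) = (-2)*(7)^2 - 2*(7) - 2 = -114

-114


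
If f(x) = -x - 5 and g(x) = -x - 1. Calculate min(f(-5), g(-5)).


f(-5) = 0
g(-5) = 4
min = 0

0


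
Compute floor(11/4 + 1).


11/4 = 2.75
2.75 + 1 = 3.75
floor(3.75) = 3

3


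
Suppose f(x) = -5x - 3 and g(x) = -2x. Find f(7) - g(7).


f(7) = -38
g(7) = -14
Difference = -24

-24


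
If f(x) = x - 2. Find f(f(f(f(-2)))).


f(-2) = -4
f(-4) = -6
f(-6) = -8
f(-8) = -10

-10


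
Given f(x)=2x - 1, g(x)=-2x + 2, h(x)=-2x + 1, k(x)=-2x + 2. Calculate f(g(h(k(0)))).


k(0) = 2
h(2) = -3
g(-3) = 8
f(8) = 15

15


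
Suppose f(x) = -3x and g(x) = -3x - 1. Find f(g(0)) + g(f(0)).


2


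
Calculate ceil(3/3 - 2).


3/3 = 1
1 - 2 = -1
ceil(-1) = -1

-1


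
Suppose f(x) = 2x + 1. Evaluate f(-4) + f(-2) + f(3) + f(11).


f(-4) = -7
f(-2) = -3
f(3) = 7
f(11) = 23
Sum = 20

20


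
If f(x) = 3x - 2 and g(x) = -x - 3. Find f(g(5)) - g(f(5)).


f(g(5)) = -26
g(f(5)) = -16
Difference = -10

-10


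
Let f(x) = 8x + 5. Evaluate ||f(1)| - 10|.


f(1) = 13
|13| = 13
|13 - 10| = 3

3


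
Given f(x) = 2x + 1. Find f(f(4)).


19


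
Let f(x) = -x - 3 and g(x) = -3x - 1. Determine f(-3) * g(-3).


f(-3) = 0
g(-3) = 8
Product = 0

0


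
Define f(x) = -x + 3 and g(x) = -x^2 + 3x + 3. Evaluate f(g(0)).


g(0) = 3
f(3) = 0

0


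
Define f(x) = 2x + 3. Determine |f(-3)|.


f(-3) = -3
|-3| = 3

3


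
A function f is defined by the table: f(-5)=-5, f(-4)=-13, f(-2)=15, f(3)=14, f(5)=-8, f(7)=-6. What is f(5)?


Reading from the table at x = 5

-8


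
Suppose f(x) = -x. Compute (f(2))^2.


4


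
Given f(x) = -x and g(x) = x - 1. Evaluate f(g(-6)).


g(-6) = -7
f(-7) = 7

7


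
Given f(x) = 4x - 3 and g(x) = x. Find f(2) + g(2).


f(2) = 5
g(2) = 2
Sum = 7

7


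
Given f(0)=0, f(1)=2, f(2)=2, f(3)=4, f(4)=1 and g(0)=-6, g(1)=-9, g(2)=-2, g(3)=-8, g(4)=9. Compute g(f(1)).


f(1) = 2
g(2) = -2

-2


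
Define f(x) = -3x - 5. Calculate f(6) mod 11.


f(6) = -23
-23 mod 11 = 10

10


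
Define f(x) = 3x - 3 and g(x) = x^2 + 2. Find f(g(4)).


g(4) = 18
f(18) = 51

51


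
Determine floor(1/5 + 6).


1/5 = 0.2
0.2 + 6 = 6.2
floor(6.2) = 6

6


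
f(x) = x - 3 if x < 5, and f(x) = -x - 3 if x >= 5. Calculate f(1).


1 satisfies x < 5
f(1) = -2

-2


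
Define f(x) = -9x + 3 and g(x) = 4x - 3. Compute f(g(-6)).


g(-6) = -27
f(-27) = 246

246


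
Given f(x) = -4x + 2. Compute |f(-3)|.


f(-3) = 14
|14| = 14

14


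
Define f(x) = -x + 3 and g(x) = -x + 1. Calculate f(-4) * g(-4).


f(-4) = 7
g(-4) = 5
Product = 35

35


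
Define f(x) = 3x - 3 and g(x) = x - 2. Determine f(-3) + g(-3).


f(-3) = -12
g(-3) = -5
Sum = -17

-17


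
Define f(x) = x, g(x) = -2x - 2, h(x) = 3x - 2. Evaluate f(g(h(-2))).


h(-2) = -8
g(-8) = 14
f(14) = 14

14


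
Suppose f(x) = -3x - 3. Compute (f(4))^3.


f(4) = -15
(-15)^3 = -3375

-3375


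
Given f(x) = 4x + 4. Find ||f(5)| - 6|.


f(5) = 24
|24| = 24
|24 - 6| = 18

18


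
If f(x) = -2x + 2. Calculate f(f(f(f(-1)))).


f(-1) = 4
f(4) = -6
f(-6) = 14
f(14) = -26

-26


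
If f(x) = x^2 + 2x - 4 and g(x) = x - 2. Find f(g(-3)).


g(-3) = -5
f(-5) = 1*(-5)^2 + 2*(-5) - 4 = 11

11


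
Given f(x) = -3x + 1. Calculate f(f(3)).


f(3) = -8
f(-8) = 25

25


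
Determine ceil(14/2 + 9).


14/2 = 7
7 + 9 = 16
ceil(16) = 16

16


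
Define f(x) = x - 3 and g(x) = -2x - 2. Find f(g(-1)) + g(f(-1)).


f(g(-1)) = -3
g(f(-1)) = 6
Sum = 3

3


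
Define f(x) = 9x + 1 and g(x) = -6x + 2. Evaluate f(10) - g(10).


f(10) = 91
g(10) = -58
Difference = 149

149


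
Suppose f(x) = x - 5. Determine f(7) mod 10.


2


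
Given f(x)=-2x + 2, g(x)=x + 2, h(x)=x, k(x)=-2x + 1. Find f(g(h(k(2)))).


k(2) = -3
h(-3) = -3
g(-3) = -1
f(-1) = 4

4


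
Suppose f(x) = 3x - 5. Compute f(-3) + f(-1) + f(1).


f(-3) = -14
f(-1) = -8
f(1) = -2
Sum = -24

-24


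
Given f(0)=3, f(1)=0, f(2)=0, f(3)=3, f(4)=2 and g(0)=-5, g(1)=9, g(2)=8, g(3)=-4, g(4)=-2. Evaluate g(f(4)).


f(4) = 2
g(2) = 8

8


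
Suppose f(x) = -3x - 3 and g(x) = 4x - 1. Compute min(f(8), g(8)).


f(8) = -27
g(8) = 31
min = -27

-27


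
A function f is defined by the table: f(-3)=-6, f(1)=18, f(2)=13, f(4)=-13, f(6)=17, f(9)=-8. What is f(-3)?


-6


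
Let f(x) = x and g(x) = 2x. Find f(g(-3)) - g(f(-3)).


f(g(-3)) = -6
g(f(-3)) = -6
Difference = 0

0


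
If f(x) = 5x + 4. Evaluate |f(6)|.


f(6) = 34
|34| = 34

34


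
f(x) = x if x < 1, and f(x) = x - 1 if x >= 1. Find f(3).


3 satisfies x >= 1
f(3) = 2

2


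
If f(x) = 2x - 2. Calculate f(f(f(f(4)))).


f(4) = 6
f(6) = 10
f(10) = 18
f(18) = 34

34


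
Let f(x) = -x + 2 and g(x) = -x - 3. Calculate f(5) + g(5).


f(5) = -3
g(5) = -8
Sum = -11

-11


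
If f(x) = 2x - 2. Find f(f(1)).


f(1) = 0
f(0) = -2

-2


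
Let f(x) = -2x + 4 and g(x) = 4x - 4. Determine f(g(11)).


g(11) = 40
f(40) = -76

-76


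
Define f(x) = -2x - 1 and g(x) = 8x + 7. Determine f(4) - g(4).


f(4) = -9
g(4) = 39
Difference = -48

-48


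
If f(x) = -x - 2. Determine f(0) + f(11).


f(0) = -2
f(11) = -13
Sum = -15

-15


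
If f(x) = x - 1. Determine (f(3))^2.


4


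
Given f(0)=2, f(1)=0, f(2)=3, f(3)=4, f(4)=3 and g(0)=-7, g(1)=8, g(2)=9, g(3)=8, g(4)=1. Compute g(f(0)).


f(0) = 2
g(2) = 9

9


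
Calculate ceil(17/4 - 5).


0


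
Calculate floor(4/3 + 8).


4/3 = 1.3333
1.3333 + 8 = 9.3333
floor(9.3333) = 9

9


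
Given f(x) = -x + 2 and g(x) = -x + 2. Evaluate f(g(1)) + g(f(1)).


f(g(1)) = 1
g(f(1)) = 1
Sum = 2

2


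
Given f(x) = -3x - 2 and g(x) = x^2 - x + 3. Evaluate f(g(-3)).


g(-3) = 15
f(15) = -47

-47


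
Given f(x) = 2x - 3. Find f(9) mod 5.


f(9) = 15
15 mod 5 = 0

0


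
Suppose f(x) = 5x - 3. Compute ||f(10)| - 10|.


f(10) = 47
|47| = 47
|47 - 10| = 37

37


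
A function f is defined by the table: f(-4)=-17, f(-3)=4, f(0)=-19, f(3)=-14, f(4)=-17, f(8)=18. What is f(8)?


Reading from the table at x = 8

18


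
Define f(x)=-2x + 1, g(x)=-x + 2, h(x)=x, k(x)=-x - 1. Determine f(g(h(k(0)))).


k(0) = -1
h(-1) = -1
g(-1) = 3
f(3) = -5

-5


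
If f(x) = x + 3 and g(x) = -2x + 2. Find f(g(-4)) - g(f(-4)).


f(g(-4)) = 13
g(f(-4)) = 4
Difference = 9

9


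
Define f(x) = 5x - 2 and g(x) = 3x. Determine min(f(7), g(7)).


21


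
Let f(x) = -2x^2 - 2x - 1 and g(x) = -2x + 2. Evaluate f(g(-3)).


-145


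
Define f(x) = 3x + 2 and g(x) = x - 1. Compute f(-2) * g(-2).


12


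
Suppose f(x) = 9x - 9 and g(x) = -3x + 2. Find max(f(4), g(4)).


f(4) = 27
g(4) = -10
max = 27

27


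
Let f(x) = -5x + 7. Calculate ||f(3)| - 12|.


f(3) = -8
|-8| = 8
|8 - 12| = 4

4


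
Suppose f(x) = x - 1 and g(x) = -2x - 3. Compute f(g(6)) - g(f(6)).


f(g(6)) = -16
g(f(6)) = -13
Difference = -3

-3


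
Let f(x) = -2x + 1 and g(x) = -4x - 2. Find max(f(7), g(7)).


f(7) = -13
g(7) = -30
max = -13

-13


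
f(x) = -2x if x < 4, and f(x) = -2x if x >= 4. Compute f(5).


5 satisfies x >= 4
f(5) = -10

-10


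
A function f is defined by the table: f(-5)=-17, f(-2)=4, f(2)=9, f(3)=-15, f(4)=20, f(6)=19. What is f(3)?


Reading from the table at x = 3

-15


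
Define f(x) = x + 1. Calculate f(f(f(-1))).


f(-1) = 0
f(0) = 1
f(1) = 2

2


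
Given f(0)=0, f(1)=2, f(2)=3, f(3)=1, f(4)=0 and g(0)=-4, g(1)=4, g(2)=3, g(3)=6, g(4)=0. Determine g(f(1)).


f(1) = 2
g(2) = 3

3


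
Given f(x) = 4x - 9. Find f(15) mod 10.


f(15) = 51
51 mod 10 = 1

1


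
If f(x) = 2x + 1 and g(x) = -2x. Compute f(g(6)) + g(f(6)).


f(g(6)) = -23
g(f(6)) = -26
Sum = -49

-49


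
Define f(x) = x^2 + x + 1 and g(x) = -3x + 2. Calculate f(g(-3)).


g(-3) = 11
f(11) = 1*(11)^2 + 1*(11) + 1 = 133

133


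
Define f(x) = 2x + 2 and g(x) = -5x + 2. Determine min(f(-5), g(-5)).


f(-5) = -8
g(-5) = 27
min = -8

-8


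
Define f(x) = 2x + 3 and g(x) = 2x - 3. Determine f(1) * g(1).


f(1) = 5
g(1) = -1
Product = -5

-5


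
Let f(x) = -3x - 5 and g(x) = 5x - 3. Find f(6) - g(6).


f(6) = -23
g(6) = 27
Difference = -50

-50


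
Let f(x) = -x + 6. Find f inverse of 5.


1


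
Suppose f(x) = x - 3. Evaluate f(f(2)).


-4


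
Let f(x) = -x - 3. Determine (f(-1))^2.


f(-1) = -2
(-2)^2 = 4

4


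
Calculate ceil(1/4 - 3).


1/4 = 0.25
0.25 - 3 = -2.75
ceil(-2.75) = -2

-2


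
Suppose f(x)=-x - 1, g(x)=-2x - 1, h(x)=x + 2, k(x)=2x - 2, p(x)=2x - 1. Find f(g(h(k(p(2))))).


p(2) = 3
k(3) = 4
h(4) = 6
g(6) = -13
f(-13) = 12

12


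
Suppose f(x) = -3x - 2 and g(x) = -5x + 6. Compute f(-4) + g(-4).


f(-4) = 10
g(-4) = 26
Sum = 36

36


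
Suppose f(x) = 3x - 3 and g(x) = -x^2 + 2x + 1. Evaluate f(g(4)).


-24


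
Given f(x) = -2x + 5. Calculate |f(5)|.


f(5) = -5
|-5| = 5

5


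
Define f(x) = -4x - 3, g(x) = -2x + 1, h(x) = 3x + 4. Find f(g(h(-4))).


h(-4) = -8
g(-8) = 17
f(17) = -71

-71


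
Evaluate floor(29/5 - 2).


29/5 = 5.8
5.8 - 2 = 3.8
floor(3.8) = 3

3


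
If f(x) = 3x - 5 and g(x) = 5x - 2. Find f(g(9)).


g(9) = 43
f(43) = 124

124


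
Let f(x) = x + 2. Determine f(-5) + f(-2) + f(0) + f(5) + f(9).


f(-5) = -3
f(-2) = 0
f(0) = 2
f(5) = 7
f(9) = 11
Sum = 17

17


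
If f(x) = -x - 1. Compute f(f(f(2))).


f(2) = -3
f(-3) = 2
f(2) = -3

-3


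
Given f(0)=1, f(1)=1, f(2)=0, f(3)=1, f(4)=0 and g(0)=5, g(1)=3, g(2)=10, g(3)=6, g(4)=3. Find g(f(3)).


3


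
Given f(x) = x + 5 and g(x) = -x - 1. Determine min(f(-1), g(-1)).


f(-1) = 4
g(-1) = 0
min = 0

0


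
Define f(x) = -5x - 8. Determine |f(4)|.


28


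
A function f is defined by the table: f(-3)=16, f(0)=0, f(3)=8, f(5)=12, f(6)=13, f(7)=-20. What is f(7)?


Reading from the table at x = 7

-20


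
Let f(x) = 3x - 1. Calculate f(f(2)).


f(2) = 5
f(5) = 14

14


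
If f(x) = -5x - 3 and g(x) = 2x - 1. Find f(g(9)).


-88


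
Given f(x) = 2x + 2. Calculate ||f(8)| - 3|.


f(8) = 18
|18| = 18
|18 - 3| = 15

15


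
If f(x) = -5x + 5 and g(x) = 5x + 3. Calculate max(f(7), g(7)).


f(7) = -30
g(7) = 38
max = 38

38


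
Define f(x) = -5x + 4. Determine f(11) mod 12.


f(11) = -51
-51 mod 12 = 9

9


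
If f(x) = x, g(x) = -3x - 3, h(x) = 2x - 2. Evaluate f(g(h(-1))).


h(-1) = -4
g(-4) = 9
f(9) = 9

9


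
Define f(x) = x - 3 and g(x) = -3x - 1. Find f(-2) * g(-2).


f(-2) = -5
g(-2) = 5
Product = -25

-25


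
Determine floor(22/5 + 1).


22/5 = 4.4
4.4 + 1 = 5.4
floor(5.4) = 5

5


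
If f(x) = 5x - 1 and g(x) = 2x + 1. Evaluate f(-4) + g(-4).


f(-4) = -21
g(-4) = -7
Sum = -28

-28


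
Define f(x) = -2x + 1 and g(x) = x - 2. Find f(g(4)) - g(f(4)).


f(g(4)) = -3
g(f(4)) = -9
Difference = 6

6


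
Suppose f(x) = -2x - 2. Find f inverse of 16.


Solve -2x - 2 = 16
x = (16 + 2) / (-2) = -9

-9


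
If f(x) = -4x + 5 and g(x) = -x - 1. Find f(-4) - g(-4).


f(-4) = 21
g(-4) = 3
Difference = 18

18


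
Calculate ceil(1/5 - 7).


1/5 = 0.2
0.2 - 7 = -6.8
ceil(-6.8) = -6

-6


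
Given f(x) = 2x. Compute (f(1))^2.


f(1) = 2
(2)^2 = 4

4


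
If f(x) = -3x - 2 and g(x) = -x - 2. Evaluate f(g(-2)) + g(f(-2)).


f(g(-2)) = -2
g(f(-2)) = -6
Sum = -8

-8


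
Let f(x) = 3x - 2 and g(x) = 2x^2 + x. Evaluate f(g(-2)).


g(-2) = 6
f(6) = 16

16


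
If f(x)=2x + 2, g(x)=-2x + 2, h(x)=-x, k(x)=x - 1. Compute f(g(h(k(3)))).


k(3) = 2
h(2) = -2
g(-2) = 6
f(6) = 14

14


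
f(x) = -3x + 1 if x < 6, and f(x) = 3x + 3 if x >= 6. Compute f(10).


10 satisfies x >= 6
f(10) = 33

33


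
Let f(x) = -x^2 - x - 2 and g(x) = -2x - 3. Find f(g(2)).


g(2) = -7
f(-7) = (-1)*(-7)^2 - 1*(-7) - 2 = -44

-44


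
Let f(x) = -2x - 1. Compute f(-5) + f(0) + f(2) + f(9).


f(-5) = 9
f(0) = -1
f(2) = -5
f(9) = -19
Sum = -16

-16


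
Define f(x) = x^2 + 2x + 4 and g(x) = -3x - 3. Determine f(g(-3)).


g(-3) = 6
f(6) = 1*(6)^2 + 2*(6) + 4 = 52

52


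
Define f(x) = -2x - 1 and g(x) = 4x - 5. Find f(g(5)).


g(5) = 15
f(15) = -31

-31


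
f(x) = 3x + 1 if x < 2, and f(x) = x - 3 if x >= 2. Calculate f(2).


2 satisfies x >= 2
f(2) = -1

-1


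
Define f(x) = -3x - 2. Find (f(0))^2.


f(0) = -2
(-2)^2 = 4

4


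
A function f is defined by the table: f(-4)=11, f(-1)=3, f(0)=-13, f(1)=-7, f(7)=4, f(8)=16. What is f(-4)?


Reading from the table at x = -4

11


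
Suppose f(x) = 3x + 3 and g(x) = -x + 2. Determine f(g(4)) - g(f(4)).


f(g(4)) = -3
g(f(4)) = -13
Difference = 10

10


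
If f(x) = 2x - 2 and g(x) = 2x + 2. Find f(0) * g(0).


f(0) = -2
g(0) = 2
Product = -4

-4


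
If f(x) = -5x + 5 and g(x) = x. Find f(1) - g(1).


f(1) = 0
g(1) = 1
Difference = -1

-1


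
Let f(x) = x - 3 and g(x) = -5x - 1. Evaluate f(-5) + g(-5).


f(-5) = -8
g(-5) = 24
Sum = 16

16


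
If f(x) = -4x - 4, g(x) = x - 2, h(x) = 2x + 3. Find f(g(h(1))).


h(1) = 5
g(5) = 3
f(3) = -16

-16


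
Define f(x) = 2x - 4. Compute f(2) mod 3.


0


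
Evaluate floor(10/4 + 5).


7


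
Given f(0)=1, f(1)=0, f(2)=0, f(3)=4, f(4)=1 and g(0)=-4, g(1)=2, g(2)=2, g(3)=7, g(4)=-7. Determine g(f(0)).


f(0) = 1
g(1) = 2

2


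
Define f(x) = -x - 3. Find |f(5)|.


f(5) = -8
|-8| = 8

8


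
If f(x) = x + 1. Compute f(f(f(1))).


f(1) = 2
f(2) = 3
f(3) = 4

4


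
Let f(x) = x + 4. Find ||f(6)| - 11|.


f(6) = 10
|10| = 10
|10 - 11| = 1

1


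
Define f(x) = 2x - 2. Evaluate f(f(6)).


18


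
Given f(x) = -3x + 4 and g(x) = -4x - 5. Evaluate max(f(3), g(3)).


f(3) = -5
g(3) = -17
max = -5

-5


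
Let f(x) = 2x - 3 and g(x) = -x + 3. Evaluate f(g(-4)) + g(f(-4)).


f(g(-4)) = 11
g(f(-4)) = 14
Sum = 25

25


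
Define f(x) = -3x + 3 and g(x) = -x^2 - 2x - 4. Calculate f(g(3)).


g(3) = -19
f(-19) = 60

60


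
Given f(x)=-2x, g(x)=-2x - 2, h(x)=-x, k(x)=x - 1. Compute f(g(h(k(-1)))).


k(-1) = -2
h(-2) = 2
g(2) = -6
f(-6) = 12

12


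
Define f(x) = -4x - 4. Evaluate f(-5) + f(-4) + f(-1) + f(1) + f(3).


f(-5) = 16
f(-4) = 12
f(-1) = 0
f(1) = -8
f(3) = -16
Sum = 4

4


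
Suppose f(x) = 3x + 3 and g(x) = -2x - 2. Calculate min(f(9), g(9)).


f(9) = 30
g(9) = -20
min = -20

-20


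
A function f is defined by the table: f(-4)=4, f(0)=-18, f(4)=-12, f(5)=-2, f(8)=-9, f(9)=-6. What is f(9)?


Reading from the table at x = 9

-6


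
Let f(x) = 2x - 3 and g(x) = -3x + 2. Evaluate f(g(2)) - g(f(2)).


f(g(2)) = -11
g(f(2)) = -1
Difference = -10

-10


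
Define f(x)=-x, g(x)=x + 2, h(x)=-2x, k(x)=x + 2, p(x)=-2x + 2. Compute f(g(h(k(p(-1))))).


10


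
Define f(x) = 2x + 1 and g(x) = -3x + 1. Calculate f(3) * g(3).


f(3) = 7
g(3) = -8
Product = -56

-56


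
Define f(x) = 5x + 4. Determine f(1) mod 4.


f(1) = 9
9 mod 4 = 1

1


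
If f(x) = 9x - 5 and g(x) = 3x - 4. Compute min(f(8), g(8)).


20


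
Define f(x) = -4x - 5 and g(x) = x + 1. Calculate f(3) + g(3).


f(3) = -17
g(3) = 4
Sum = -13

-13


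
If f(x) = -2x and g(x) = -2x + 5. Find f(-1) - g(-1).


-5


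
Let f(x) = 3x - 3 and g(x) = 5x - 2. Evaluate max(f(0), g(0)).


f(0) = -3
g(0) = -2
max = -2

-2


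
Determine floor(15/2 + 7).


15/2 = 7.5
7.5 + 7 = 14.5
floor(14.5) = 14

14


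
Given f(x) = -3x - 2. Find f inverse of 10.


Solve -3x - 2 = 10
x = (10 + 2) / (-3) = -4

-4


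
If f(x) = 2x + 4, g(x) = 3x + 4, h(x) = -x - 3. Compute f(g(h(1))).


h(1) = -4
g(-4) = -8
f(-8) = -12

-12


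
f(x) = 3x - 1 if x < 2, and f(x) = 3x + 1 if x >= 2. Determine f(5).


5 satisfies x >= 2
f(5) = 16

16


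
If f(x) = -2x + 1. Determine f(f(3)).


f(3) = -5
f(-5) = 11

11


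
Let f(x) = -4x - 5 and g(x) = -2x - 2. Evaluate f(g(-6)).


g(-6) = 10
f(10) = -45

-45


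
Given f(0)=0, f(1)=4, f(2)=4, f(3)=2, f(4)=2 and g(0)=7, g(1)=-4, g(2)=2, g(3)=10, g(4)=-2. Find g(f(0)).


f(0) = 0
g(0) = 7

7


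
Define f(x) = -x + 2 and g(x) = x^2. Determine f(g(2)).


g(2) = 4
f(4) = -2

-2


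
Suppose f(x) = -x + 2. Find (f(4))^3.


f(4) = -2
(-2)^3 = -8

-8


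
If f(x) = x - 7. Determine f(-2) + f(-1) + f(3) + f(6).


f(-2) = -9
f(-1) = -8
f(3) = -4
f(6) = -1
Sum = -22

-22


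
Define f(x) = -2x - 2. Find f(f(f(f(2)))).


f(2) = -6
f(-6) = 10
f(10) = -22
f(-22) = 42

42


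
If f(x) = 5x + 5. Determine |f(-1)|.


0


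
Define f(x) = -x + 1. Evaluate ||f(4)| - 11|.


8


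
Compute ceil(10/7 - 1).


10/7 = 1.4286
1.4286 - 1 = 0.4286
ceil(0.4286) = 1

1


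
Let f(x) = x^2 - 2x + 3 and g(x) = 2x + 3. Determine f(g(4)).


g(4) = 11
f(11) = 1*(11)^2 - 2*(11) + 3 = 102

102


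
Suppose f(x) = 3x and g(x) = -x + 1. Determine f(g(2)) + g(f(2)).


f(g(2)) = -3
g(f(2)) = -5
Sum = -8

-8


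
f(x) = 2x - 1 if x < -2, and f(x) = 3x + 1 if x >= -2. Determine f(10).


10 satisfies x >= -2
f(10) = 31

31


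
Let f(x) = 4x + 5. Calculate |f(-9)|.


31


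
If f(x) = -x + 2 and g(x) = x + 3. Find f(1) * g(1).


f(1) = 1
g(1) = 4
Product = 4

4


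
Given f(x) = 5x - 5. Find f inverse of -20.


Solve 5x - 5 = -20
x = (-20 + 5) / 5 = -3

-3


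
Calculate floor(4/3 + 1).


2


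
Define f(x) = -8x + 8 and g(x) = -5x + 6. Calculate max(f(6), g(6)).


f(6) = -40
g(6) = -24
max = -24

-24


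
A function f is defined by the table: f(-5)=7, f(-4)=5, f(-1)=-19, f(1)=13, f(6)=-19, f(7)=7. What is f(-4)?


Reading from the table at x = -4

5


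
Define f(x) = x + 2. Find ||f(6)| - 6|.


f(6) = 8
|8| = 8
|8 - 6| = 2

2


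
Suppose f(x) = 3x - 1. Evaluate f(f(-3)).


f(-3) = -10
f(-10) = -31

-31


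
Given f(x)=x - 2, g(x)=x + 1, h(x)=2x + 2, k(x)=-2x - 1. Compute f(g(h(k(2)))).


k(2) = -5
h(-5) = -8
g(-8) = -7
f(-7) = -9

-9


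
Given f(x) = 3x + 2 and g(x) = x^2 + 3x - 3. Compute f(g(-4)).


g(-4) = 1
f(1) = 5

5


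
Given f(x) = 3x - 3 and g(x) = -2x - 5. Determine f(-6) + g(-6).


f(-6) = -21
g(-6) = 7
Sum = -14

-14


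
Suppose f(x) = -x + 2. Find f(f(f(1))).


1


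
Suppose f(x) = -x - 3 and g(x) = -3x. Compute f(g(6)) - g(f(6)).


f(g(6)) = 15
g(f(6)) = 27
Difference = -12

-12


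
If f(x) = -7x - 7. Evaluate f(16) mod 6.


f(16) = -119
-119 mod 6 = 1

1


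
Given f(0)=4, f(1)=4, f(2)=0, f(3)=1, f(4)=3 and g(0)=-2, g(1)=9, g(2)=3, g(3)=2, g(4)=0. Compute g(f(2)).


f(2) = 0
g(0) = -2

-2


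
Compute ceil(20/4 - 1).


20/4 = 5
5 - 1 = 4
ceil(4) = 4

4


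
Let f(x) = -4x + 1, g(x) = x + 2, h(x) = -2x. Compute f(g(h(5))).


33


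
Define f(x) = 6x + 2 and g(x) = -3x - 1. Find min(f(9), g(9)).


f(9) = 56
g(9) = -28
min = -28

-28


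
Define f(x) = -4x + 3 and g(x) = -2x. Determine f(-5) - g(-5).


f(-5) = 23
g(-5) = 10
Difference = 13

13


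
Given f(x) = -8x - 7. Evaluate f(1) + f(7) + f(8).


f(1) = -15
f(7) = -63
f(8) = -71
Sum = -149

-149


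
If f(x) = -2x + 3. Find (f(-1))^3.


f(-1) = 5
(5)^3 = 125

125


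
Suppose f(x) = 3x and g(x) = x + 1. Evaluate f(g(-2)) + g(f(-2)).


f(g(-2)) = -3
g(f(-2)) = -5
Sum = -8

-8


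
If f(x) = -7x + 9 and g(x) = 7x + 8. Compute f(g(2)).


g(2) = 22
f(22) = -145

-145


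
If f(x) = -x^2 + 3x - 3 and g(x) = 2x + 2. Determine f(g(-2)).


g(-2) = -2
f(-2) = (-1)*(-2)^2 + 3*(-2) - 3 = -13

-13


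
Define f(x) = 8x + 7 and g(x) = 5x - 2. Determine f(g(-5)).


g(-5) = -27
f(-27) = -209

-209


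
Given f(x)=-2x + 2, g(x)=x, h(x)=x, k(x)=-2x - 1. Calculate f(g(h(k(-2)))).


k(-2) = 3
h(3) = 3
g(3) = 3
f(3) = -4

-4


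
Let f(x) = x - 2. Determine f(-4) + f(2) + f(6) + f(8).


f(-4) = -6
f(2) = 0
f(6) = 4
f(8) = 6
Sum = 4

4


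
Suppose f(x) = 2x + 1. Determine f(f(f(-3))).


f(-3) = -5
f(-5) = -9
f(-9) = -17

-17


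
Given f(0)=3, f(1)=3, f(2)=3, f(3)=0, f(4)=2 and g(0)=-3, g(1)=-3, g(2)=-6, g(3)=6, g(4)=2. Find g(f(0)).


6


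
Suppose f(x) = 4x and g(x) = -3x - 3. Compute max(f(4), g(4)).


f(4) = 16
g(4) = -15
max = 16

16


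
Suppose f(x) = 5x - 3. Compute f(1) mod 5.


f(1) = 2
2 mod 5 = 2

2


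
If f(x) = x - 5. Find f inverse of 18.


Solve x - 5 = 18
x = (18 + 5) / 1 = 23

23


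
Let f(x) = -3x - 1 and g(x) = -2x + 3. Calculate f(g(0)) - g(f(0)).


-15


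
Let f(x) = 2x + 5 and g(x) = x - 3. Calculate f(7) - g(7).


f(7) = 19
g(7) = 4
Difference = 15

15


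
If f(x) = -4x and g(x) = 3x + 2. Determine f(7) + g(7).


f(7) = -28
g(7) = 23
Sum = -5

-5


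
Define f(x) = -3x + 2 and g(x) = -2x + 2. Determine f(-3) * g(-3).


f(-3) = 11
g(-3) = 8
Product = 88

88


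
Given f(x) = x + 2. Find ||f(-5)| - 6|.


f(-5) = -3
|-3| = 3
|3 - 6| = 3

3


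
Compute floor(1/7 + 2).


1/7 = 0.1429
0.1429 + 2 = 2.1429
floor(2.1429) = 2

2


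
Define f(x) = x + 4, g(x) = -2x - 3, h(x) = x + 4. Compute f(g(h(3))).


h(3) = 7
g(7) = -17
f(-17) = -13

-13


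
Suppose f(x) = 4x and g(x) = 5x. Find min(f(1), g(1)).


f(1) = 4
g(1) = 5
min = 4

4


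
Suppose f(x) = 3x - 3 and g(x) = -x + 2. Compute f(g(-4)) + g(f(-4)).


f(g(-4)) = 15
g(f(-4)) = 17
Sum = 32

32


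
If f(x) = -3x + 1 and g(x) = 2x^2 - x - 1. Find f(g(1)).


1


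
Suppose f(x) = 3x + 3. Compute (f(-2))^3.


f(-2) = -3
(-3)^3 = -27

-27


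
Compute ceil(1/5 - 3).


1/5 = 0.2
0.2 - 3 = -2.8
ceil(-2.8) = -2

-2


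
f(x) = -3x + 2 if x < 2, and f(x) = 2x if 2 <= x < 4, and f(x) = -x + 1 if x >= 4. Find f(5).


5 satisfies x >= 4
f(5) = -4

-4


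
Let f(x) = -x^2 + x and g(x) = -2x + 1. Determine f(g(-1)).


g(-1) = 3
f(3) = (-1)*(3)^2 + 1*(3) = -6

-6


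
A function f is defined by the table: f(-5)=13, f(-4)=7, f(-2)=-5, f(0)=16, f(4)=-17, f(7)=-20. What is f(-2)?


Reading from the table at x = -2

-5


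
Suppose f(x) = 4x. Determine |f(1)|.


f(1) = 4
|4| = 4

4


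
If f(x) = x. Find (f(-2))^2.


f(-2) = -2
(-2)^2 = 4

4


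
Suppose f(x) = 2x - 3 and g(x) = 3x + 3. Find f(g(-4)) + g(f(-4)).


f(g(-4)) = -21
g(f(-4)) = -30
Sum = -51

-51


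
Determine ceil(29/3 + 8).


18


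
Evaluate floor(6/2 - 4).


6/2 = 3
3 - 4 = -1
floor(-1) = -1

-1


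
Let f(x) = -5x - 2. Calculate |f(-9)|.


f(-9) = 43
|43| = 43

43


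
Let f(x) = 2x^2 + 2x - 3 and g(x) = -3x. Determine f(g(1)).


g(1) = -3
f(-3) = 2*(-3)^2 + 2*(-3) - 3 = 9

9


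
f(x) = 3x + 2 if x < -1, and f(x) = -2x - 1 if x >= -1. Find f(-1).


1


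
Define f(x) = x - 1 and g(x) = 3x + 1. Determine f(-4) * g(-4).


f(-4) = -5
g(-4) = -11
Product = 55

55


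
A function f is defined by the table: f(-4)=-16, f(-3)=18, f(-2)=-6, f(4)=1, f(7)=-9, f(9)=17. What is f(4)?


Reading from the table at x = 4

1


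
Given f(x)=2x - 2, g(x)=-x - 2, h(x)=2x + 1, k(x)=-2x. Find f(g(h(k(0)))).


k(0) = 0
h(0) = 1
g(1) = -3
f(-3) = -8

-8


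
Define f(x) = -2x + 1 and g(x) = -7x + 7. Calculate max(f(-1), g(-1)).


f(-1) = 3
g(-1) = 14
max = 14

14


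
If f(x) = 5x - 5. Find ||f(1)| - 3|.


3


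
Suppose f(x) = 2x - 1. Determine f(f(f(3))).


f(3) = 5
f(5) = 9
f(9) = 17

17


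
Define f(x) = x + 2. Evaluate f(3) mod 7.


5


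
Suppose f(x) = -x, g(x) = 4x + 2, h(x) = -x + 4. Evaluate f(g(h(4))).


h(4) = 0
g(0) = 2
f(2) = -2

-2


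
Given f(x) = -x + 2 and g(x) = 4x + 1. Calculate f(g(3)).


-11


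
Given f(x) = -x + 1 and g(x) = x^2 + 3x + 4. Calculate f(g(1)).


g(1) = 8
f(8) = -7

-7


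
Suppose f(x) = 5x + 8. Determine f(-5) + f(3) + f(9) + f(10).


117


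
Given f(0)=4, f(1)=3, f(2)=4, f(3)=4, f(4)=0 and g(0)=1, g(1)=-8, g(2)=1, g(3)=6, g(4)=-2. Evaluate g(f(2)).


f(2) = 4
g(4) = -2

-2


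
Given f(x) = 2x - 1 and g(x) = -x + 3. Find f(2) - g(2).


f(2) = 3
g(2) = 1
Difference = 2

2


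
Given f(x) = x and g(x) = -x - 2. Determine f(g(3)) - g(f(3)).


f(g(3)) = -5
g(f(3)) = -5
Difference = 0

0


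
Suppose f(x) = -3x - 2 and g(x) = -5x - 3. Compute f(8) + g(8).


f(8) = -26
g(8) = -43
Sum = -69

-69


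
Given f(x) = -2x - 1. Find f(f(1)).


f(1) = -3
f(-3) = 5

5


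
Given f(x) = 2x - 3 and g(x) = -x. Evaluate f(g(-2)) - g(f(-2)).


f(g(-2)) = 1
g(f(-2)) = 7
Difference = -6

-6


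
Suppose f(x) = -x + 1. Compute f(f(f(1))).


0


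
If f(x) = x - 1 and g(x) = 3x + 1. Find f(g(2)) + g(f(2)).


f(g(2)) = 6
g(f(2)) = 4
Sum = 10

10


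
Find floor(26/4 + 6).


26/4 = 6.5
6.5 + 6 = 12.5
floor(12.5) = 12

12


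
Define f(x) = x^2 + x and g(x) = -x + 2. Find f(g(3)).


g(3) = -1
f(-1) = 1*(-1)^2 + 1*(-1) = 0

0


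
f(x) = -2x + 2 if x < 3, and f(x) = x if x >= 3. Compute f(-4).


10


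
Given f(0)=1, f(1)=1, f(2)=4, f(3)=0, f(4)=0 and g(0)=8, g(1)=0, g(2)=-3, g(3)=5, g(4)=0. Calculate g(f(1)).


f(1) = 1
g(1) = 0

0


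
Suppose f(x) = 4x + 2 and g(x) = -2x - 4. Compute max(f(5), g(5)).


f(5) = 22
g(5) = -14
max = 22

22


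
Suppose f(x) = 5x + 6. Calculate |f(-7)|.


f(-7) = -29
|-29| = 29

29


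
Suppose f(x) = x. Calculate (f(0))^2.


0


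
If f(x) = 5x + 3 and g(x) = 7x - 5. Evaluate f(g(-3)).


g(-3) = -26
f(-26) = -127

-127


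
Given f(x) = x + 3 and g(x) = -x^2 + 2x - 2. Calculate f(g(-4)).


g(-4) = -26
f(-26) = -23

-23


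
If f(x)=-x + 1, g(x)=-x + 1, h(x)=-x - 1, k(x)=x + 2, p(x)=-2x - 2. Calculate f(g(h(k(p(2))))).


p(2) = -6
k(-6) = -4
h(-4) = 3
g(3) = -2
f(-2) = 3

3


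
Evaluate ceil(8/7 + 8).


8/7 = 1.1429
1.1429 + 8 = 9.1429
ceil(9.1429) = 10

10


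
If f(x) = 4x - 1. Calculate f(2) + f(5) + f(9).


61


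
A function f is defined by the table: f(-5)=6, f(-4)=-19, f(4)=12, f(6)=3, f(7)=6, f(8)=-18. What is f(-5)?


6


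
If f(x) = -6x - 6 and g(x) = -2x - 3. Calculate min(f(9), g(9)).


f(9) = -60
g(9) = -21
min = -60

-60


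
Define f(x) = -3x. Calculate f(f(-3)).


-27


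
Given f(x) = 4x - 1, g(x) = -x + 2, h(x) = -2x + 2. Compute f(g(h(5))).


h(5) = -8
g(-8) = 10
f(10) = 39

39


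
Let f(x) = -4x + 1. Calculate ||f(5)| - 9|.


f(5) = -19
|-19| = 19
|19 - 9| = 10

10


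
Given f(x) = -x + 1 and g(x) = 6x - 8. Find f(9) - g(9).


f(9) = -8
g(9) = 46
Difference = -54

-54


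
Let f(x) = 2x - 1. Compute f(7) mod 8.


f(7) = 13
13 mod 8 = 5

5


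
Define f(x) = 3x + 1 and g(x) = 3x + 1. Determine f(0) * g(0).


f(0) = 1
g(0) = 1
Product = 1

1


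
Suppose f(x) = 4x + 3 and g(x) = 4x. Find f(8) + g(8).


f(8) = 35
g(8) = 32
Sum = 67

67


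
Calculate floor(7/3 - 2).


7/3 = 2.3333
2.3333 - 2 = 0.3333
floor(0.3333) = 0

0


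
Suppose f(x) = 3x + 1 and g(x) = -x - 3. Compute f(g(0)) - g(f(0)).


f(g(0)) = -8
g(f(0)) = -4
Difference = -4

-4


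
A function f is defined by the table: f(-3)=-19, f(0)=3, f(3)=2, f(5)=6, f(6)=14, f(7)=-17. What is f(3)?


Reading from the table at x = 3

2


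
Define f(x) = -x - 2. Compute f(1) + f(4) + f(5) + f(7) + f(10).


f(1) = -3
f(4) = -6
f(5) = -7
f(7) = -9
f(10) = -12
Sum = -37

-37


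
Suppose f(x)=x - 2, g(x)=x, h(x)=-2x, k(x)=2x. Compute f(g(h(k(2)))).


k(2) = 4
h(4) = -8
g(-8) = -8
f(-8) = -10

-10


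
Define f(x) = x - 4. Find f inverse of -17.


Solve x - 4 = -17
x = (-17 + 4) / 1 = -13

-13


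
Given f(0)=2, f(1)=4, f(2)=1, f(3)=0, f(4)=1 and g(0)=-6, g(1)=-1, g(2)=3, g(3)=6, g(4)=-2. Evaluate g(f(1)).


-2


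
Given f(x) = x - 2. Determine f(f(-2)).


f(-2) = -4
f(-4) = -6

-6


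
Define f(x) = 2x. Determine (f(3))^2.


f(3) = 6
(6)^2 = 36

36


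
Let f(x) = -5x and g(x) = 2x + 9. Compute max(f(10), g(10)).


f(10) = -50
g(10) = 29
max = 29

29


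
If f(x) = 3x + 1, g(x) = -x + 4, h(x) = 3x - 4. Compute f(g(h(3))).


h(3) = 5
g(5) = -1
f(-1) = -2

-2


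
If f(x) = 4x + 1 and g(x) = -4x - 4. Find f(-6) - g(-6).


f(-6) = -23
g(-6) = 20
Difference = -43

-43


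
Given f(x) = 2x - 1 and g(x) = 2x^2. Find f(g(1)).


g(1) = 2
f(2) = 3

3


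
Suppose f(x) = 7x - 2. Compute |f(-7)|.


f(-7) = -51
|-51| = 51

51


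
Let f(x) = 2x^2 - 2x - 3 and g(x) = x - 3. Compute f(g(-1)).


g(-1) = -4
f(-4) = 2*(-4)^2 - 2*(-4) - 3 = 37

37


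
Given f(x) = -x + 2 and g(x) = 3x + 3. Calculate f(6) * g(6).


-84


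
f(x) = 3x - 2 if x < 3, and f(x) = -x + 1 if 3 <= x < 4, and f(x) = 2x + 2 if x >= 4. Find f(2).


2 satisfies x < 3
f(2) = 4

4


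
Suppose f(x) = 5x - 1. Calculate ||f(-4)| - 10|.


11


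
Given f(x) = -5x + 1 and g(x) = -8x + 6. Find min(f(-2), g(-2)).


f(-2) = 11
g(-2) = 22
min = 11

11


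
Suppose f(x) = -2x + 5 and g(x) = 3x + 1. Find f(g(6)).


g(6) = 19
f(19) = -33

-33


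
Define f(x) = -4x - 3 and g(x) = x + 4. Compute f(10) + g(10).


f(10) = -43
g(10) = 14
Sum = -29

-29


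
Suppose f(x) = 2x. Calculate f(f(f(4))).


f(4) = 8
f(8) = 16
f(16) = 32

32


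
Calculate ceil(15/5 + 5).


15/5 = 3
3 + 5 = 8
ceil(8) = 8

8


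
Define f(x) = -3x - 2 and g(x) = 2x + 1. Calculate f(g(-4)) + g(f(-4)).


40


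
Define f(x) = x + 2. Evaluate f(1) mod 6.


f(1) = 3
3 mod 6 = 3

3


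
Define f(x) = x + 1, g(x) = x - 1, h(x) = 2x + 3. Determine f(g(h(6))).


h(6) = 15
g(15) = 14
f(14) = 15

15


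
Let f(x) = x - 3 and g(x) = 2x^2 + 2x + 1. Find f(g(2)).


g(2) = 13
f(13) = 10

10


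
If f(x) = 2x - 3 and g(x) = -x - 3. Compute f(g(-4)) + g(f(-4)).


f(g(-4)) = -1
g(f(-4)) = 8
Sum = 7

7


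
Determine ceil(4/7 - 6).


4/7 = 0.5714
0.5714 - 6 = -5.4286
ceil(-5.4286) = -5

-5


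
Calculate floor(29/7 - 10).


29/7 = 4.1429
4.1429 - 10 = -5.8571
floor(-5.8571) = -6

-6


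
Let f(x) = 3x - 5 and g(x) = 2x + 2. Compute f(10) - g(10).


3


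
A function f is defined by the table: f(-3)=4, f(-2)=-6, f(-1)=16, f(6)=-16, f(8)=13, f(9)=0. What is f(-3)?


Reading from the table at x = -3

4


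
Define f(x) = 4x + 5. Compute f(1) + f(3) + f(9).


67


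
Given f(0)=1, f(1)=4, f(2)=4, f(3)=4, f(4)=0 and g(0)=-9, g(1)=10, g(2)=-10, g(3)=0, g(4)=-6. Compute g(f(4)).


f(4) = 0
g(0) = -9

-9


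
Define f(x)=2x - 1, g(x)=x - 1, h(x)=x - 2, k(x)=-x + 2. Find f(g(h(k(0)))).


k(0) = 2
h(2) = 0
g(0) = -1
f(-1) = -3

-3


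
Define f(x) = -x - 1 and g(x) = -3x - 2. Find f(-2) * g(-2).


f(-2) = 1
g(-2) = 4
Product = 4

4


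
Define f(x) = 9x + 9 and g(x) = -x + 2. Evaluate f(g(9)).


-54


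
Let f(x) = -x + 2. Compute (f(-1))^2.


f(-1) = 3
(3)^2 = 9

9


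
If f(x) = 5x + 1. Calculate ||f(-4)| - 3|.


f(-4) = -19
|-19| = 19
|19 - 3| = 16

16


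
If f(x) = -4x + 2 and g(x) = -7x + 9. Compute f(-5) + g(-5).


f(-5) = 22
g(-5) = 44
Sum = 66

66


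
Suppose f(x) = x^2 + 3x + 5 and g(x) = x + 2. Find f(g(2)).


g(2) = 4
f(4) = 1*(4)^2 + 3*(4) + 5 = 33

33


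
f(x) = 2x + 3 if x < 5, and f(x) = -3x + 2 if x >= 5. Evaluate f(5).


5 satisfies x >= 5
f(5) = -13

-13


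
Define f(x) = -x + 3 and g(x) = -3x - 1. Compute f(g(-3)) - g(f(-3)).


f(g(-3)) = -5
g(f(-3)) = -19
Difference = 14

14


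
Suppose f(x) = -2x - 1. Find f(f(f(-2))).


f(-2) = 3
f(3) = -7
f(-7) = 13

13


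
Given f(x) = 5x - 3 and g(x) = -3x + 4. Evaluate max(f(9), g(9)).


42


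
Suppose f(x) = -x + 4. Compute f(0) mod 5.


f(0) = 4
4 mod 5 = 4

4


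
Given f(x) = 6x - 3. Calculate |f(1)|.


f(1) = 3
|3| = 3

3


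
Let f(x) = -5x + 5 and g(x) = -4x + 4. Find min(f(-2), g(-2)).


12


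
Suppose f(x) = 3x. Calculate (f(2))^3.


f(2) = 6
(6)^3 = 216

216


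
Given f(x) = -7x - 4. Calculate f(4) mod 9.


f(4) = -32
-32 mod 9 = 4

4


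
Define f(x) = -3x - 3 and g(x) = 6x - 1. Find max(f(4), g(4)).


f(4) = -15
g(4) = 23
max = 23

23


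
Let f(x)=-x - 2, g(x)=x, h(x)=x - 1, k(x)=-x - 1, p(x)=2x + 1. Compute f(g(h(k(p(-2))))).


p(-2) = -3
k(-3) = 2
h(2) = 1
g(1) = 1
f(1) = -3

-3


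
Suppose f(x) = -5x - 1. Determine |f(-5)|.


f(-5) = 24
|24| = 24

24


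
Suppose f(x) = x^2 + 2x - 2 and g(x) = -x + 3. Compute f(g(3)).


g(3) = 0
f(0) = 1*(0)^2 + 2*(0) - 2 = -2

-2


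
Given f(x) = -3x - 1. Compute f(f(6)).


f(6) = -19
f(-19) = 56

56


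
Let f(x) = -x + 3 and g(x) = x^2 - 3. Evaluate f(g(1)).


g(1) = -2
f(-2) = 5

5


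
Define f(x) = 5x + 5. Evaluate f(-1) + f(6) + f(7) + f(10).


f(-1) = 0
f(6) = 35
f(7) = 40
f(10) = 55
Sum = 130

130


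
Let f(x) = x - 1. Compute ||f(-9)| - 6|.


4


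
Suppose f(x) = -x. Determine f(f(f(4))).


f(4) = -4
f(-4) = 4
f(4) = -4

-4


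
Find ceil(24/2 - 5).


24/2 = 12
12 - 5 = 7
ceil(7) = 7

7


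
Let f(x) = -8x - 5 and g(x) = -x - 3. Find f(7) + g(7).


-71


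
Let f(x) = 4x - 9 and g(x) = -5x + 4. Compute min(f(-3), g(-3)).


f(-3) = -21
g(-3) = 19
min = -21

-21


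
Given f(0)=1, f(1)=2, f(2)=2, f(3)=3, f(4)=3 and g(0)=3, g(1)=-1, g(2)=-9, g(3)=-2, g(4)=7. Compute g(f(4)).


-2


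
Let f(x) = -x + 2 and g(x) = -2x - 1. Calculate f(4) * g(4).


f(4) = -2
g(4) = -9
Product = 18

18


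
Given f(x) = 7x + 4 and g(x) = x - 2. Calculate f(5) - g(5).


36


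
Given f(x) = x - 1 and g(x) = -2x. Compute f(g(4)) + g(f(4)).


f(g(4)) = -9
g(f(4)) = -6
Sum = -15

-15


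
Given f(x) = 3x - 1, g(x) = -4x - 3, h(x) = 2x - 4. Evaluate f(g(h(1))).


14


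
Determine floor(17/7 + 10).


17/7 = 2.4286
2.4286 + 10 = 12.4286
floor(12.4286) = 12

12


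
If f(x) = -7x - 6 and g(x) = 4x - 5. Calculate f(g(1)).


g(1) = -1
f(-1) = 1

1


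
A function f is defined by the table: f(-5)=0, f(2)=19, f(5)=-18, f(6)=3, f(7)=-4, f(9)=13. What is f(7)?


Reading from the table at x = 7

-4


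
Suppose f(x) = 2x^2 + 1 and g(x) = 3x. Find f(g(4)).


g(4) = 12
f(12) = 2*(12)^2 + 1 = 289

289


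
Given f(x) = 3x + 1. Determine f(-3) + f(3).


f(-3) = -8
f(3) = 10
Sum = 2

2


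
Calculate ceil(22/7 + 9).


22/7 = 3.1429
3.1429 + 9 = 12.1429
ceil(12.1429) = 13

13
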